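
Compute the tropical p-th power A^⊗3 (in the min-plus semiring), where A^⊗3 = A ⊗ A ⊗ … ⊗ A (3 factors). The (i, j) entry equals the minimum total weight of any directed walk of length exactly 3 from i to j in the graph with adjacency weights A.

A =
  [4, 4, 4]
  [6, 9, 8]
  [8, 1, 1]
A^⊗3 =
  [11, 6, 6]
  [14, 10, 10]
  [8, 3, 3]

Each entry (A^⊗3)_ij equals the minimum over all length-3 walks i = v_0 → v_1 → … → v_3 = j of Σ_t A[v_t][v_{t+1}]. For example, for (i, j) = (0, 2) we minimise over 9 possible intermediate vertex sequences; the minimum is 6, attained along the walk 0 → 2 → 2 → 2.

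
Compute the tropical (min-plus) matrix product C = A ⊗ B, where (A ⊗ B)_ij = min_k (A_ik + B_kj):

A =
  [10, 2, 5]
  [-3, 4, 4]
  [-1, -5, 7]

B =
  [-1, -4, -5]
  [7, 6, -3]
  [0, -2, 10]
A ⊗ B =
  [5, 3, -1]
  [-4, -7, -8]
  [-2, -5, -8]

Apply the min-plus product entry-by-entry:
  C[0][0] = min over k of (A[0][0] + B[0][0] = 10 + -1 = 9, A[0][1] + B[1][0] = 2 + 7 = 9, A[0][2] + B[2][0] = 5 + 0 = 5) = 5 (attained at k = 2)
  C[0][1] = min over k of (A[0][0] + B[0][1] = 10 + -4 = 6, A[0][1] + B[1][1] = 2 + 6 = 8, A[0][2] + B[2][1] = 5 + -2 = 3) = 3 (attained at k = 2)
  C[0][2] = min over k of (A[0][0] + B[0][2] = 10 + -5 = 5, A[0][1] + B[1][2] = 2 + -3 = -1, A[0][2] + B[2][2] = 5 + 10 = 15) = -1 (attained at k = 1)
  C[1][0] = min over k of (A[1][0] + B[0][0] = -3 + -1 = -4, A[1][1] + B[1][0] = 4 + 7 = 11, A[1][2] + B[2][0] = 4 + 0 = 4) = -4 (attained at k = 0)
  C[1][1] = min over k of (A[1][0] + B[0][1] = -3 + -4 = -7, A[1][1] + B[1][1] = 4 + 6 = 10, A[1][2] + B[2][1] = 4 + -2 = 2) = -7 (attained at k = 0)
  C[1][2] = min over k of (A[1][0] + B[0][2] = -3 + -5 = -8, A[1][1] + B[1][2] = 4 + -3 = 1, A[1][2] + B[2][2] = 4 + 10 = 14) = -8 (attained at k = 0)
  C[2][0] = min over k of (A[2][0] + B[0][0] = -1 + -1 = -2, A[2][1] + B[1][0] = -5 + 7 = 2, A[2][2] + B[2][0] = 7 + 0 = 7) = -2 (attained at k = 0)
  C[2][1] = min over k of (A[2][0] + B[0][1] = -1 + -4 = -5, A[2][1] + B[1][1] = -5 + 6 = 1, A[2][2] + B[2][1] = 7 + -2 = 5) = -5 (attained at k = 0)
  C[2][2] = min over k of (A[2][0] + B[0][2] = -1 + -5 = -6, A[2][1] + B[1][2] = -5 + -3 = -8, A[2][2] + B[2][2] = 7 + 10 = 17) = -8 (attained at k = 1)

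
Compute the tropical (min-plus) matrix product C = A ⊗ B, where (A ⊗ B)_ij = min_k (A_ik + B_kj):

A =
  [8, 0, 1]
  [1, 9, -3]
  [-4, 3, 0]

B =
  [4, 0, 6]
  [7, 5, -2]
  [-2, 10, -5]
A ⊗ B =
  [-1, 5, -4]
  [-5, 1, -8]
  [-2, -4, -5]

Apply the min-plus product entry-by-entry:
  C[0][0] = min over k of (A[0][0] + B[0][0] = 8 + 4 = 12, A[0][1] + B[1][0] = 0 + 7 = 7, A[0][2] + B[2][0] = 1 + -2 = -1) = -1 (attained at k = 2)
  C[0][1] = min over k of (A[0][0] + B[0][1] = 8 + 0 = 8, A[0][1] + B[1][1] = 0 + 5 = 5, A[0][2] + B[2][1] = 1 + 10 = 11) = 5 (attained at k = 1)
  C[0][2] = min over k of (A[0][0] + B[0][2] = 8 + 6 = 14, A[0][1] + B[1][2] = 0 + -2 = -2, A[0][2] + B[2][2] = 1 + -5 = -4) = -4 (attained at k = 2)
  C[1][0] = min over k of (A[1][0] + B[0][0] = 1 + 4 = 5, A[1][1] + B[1][0] = 9 + 7 = 16, A[1][2] + B[2][0] = -3 + -2 = -5) = -5 (attained at k = 2)
  C[1][1] = min over k of (A[1][0] + B[0][1] = 1 + 0 = 1, A[1][1] + B[1][1] = 9 + 5 = 14, A[1][2] + B[2][1] = -3 + 10 = 7) = 1 (attained at k = 0)
  C[1][2] = min over k of (A[1][0] + B[0][2] = 1 + 6 = 7, A[1][1] + B[1][2] = 9 + -2 = 7, A[1][2] + B[2][2] = -3 + -5 = -8) = -8 (attained at k = 2)
  C[2][0] = min over k of (A[2][0] + B[0][0] = -4 + 4 = 0, A[2][1] + B[1][0] = 3 + 7 = 10, A[2][2] + B[2][0] = 0 + -2 = -2) = -2 (attained at k = 2)
  C[2][1] = min over k of (A[2][0] + B[0][1] = -4 + 0 = -4, A[2][1] + B[1][1] = 3 + 5 = 8, A[2][2] + B[2][1] = 0 + 10 = 10) = -4 (attained at k = 0)
  C[2][2] = min over k of (A[2][0] + B[0][2] = -4 + 6 = 2, A[2][1] + B[1][2] = 3 + -2 = 1, A[2][2] + B[2][2] = 0 + -5 = -5) = -5 (attained at k = 2)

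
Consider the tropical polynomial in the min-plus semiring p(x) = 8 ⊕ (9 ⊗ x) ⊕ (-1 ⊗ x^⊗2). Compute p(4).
p(4) = 7

A tropical monomial a ⊗ x^⊗i evaluates to a + i · x. Evaluating each term at x = 4:
  Term 0 contributes 8 + 0 · 4 = 8
  Term 1 contributes 9 + 1 · 4 = 13
  Term 2 contributes -1 + 2 · 4 = 7
p(4) = ⊕ of these = min[8, 13, 7] = 7.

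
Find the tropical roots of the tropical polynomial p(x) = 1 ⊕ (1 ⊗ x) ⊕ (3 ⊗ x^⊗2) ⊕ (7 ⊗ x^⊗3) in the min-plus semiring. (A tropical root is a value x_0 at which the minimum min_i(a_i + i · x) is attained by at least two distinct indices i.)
Roots: {-4, -2, 0}

Each tropical root is a break point of the lower envelope of the lines y = a_i + i · x (there are 4 lines, with slopes 0, 1, ..., 3). Only the lines that attain the minimum somewhere contribute to roots; other lines are dominated. Here the surviving (envelope) indices are i = 3, i = 2, i = 1, i = 0.
Intersections between consecutive envelope lines give the roots: for adjacent envelope indices i < j the intersection is x = (a_i − a_j) / (j − i). Reading off the sorted break points: {-4, -2, 0}.
Verification: at each break x_0, at least two indices attain the minimum of min_i(a_i + i · x_0).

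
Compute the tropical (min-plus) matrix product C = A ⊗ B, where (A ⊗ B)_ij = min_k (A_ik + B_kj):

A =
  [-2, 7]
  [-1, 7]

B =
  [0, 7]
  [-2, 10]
A ⊗ B =
  [-2, 5]
  [-1, 6]

Apply the min-plus product entry-by-entry:
  C[0][0] = min over k of (A[0][0] + B[0][0] = -2 + 0 = -2, A[0][1] + B[1][0] = 7 + -2 = 5) = -2 (attained at k = 0)
  C[0][1] = min over k of (A[0][0] + B[0][1] = -2 + 7 = 5, A[0][1] + B[1][1] = 7 + 10 = 17) = 5 (attained at k = 0)
  C[1][0] = min over k of (A[1][0] + B[0][0] = -1 + 0 = -1, A[1][1] + B[1][0] = 7 + -2 = 5) = -1 (attained at k = 0)
  C[1][1] = min over k of (A[1][0] + B[0][1] = -1 + 7 = 6, A[1][1] + B[1][1] = 7 + 10 = 17) = 6 (attained at k = 0)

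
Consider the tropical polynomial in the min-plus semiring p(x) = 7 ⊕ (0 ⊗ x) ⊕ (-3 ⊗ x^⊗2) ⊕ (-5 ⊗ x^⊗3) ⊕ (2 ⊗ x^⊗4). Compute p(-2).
p(-2) = -11

A tropical monomial a ⊗ x^⊗i evaluates to a + i · x. Evaluating each term at x = -2:
  Term 0 contributes 7 + 0 · -2 = 7
  Term 1 contributes 0 + 1 · -2 = -2
  Term 2 contributes -3 + 2 · -2 = -7
  Term 3 contributes -5 + 3 · -2 = -11
  Term 4 contributes 2 + 4 · -2 = -6
p(-2) = ⊕ of these = min[7, -2, -7, -11, -6] = -11.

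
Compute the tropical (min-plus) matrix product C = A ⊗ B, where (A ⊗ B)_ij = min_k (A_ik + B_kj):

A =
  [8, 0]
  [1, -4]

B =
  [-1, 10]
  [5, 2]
A ⊗ B =
  [5, 2]
  [0, -2]

Apply the min-plus product entry-by-entry:
  C[0][0] = min over k of (A[0][0] + B[0][0] = 8 + -1 = 7, A[0][1] + B[1][0] = 0 + 5 = 5) = 5 (attained at k = 1)
  C[0][1] = min over k of (A[0][0] + B[0][1] = 8 + 10 = 18, A[0][1] + B[1][1] = 0 + 2 = 2) = 2 (attained at k = 1)
  C[1][0] = min over k of (A[1][0] + B[0][0] = 1 + -1 = 0, A[1][1] + B[1][0] = -4 + 5 = 1) = 0 (attained at k = 0)
  C[1][1] = min over k of (A[1][0] + B[0][1] = 1 + 10 = 11, A[1][1] + B[1][1] = -4 + 2 = -2) = -2 (attained at k = 1)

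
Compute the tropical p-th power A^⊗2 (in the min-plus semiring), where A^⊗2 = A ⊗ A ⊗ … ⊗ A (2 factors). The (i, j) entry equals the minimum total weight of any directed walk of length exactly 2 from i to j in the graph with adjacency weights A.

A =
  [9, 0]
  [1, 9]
A^⊗2 =
  [1, 9]
  [10, 1]

Each entry (A^⊗2)_ij equals the minimum over all length-2 walks i = v_0 → v_1 → … → v_2 = j of Σ_t A[v_t][v_{t+1}]. For example, for (i, j) = (0, 1) we minimise over 2 possible intermediate vertex sequences; the minimum is 9, attained along the walk 0 → 0 → 1.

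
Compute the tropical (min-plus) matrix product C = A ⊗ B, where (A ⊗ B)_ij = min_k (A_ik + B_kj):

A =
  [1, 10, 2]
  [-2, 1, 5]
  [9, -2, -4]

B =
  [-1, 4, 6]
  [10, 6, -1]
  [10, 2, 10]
A ⊗ B =
  [0, 4, 7]
  [-3, 2, 0]
  [6, -2, -3]

Apply the min-plus product entry-by-entry:
  C[0][0] = min over k of (A[0][0] + B[0][0] = 1 + -1 = 0, A[0][1] + B[1][0] = 10 + 10 = 20, A[0][2] + B[2][0] = 2 + 10 = 12) = 0 (attained at k = 0)
  C[0][1] = min over k of (A[0][0] + B[0][1] = 1 + 4 = 5, A[0][1] + B[1][1] = 10 + 6 = 16, A[0][2] + B[2][1] = 2 + 2 = 4) = 4 (attained at k = 2)
  C[0][2] = min over k of (A[0][0] + B[0][2] = 1 + 6 = 7, A[0][1] + B[1][2] = 10 + -1 = 9, A[0][2] + B[2][2] = 2 + 10 = 12) = 7 (attained at k = 0)
  C[1][0] = min over k of (A[1][0] + B[0][0] = -2 + -1 = -3, A[1][1] + B[1][0] = 1 + 10 = 11, A[1][2] + B[2][0] = 5 + 10 = 15) = -3 (attained at k = 0)
  C[1][1] = min over k of (A[1][0] + B[0][1] = -2 + 4 = 2, A[1][1] + B[1][1] = 1 + 6 = 7, A[1][2] + B[2][1] = 5 + 2 = 7) = 2 (attained at k = 0)
  C[1][2] = min over k of (A[1][0] + B[0][2] = -2 + 6 = 4, A[1][1] + B[1][2] = 1 + -1 = 0, A[1][2] + B[2][2] = 5 + 10 = 15) = 0 (attained at k = 1)
  C[2][0] = min over k of (A[2][0] + B[0][0] = 9 + -1 = 8, A[2][1] + B[1][0] = -2 + 10 = 8, A[2][2] + B[2][0] = -4 + 10 = 6) = 6 (attained at k = 2)
  C[2][1] = min over k of (A[2][0] + B[0][1] = 9 + 4 = 13, A[2][1] + B[1][1] = -2 + 6 = 4, A[2][2] + B[2][1] = -4 + 2 = -2) = -2 (attained at k = 2)
  C[2][2] = min over k of (A[2][0] + B[0][2] = 9 + 6 = 15, A[2][1] + B[1][2] = -2 + -1 = -3, A[2][2] + B[2][2] = -4 + 10 = 6) = -3 (attained at k = 1)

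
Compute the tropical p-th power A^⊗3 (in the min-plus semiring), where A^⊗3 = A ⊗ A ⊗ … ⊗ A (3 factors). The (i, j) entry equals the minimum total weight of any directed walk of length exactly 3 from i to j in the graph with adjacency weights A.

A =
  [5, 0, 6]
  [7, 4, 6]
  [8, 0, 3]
A^⊗3 =
  [11, 6, 9]
  [13, 9, 12]
  [10, 6, 9]

Each entry (A^⊗3)_ij equals the minimum over all length-3 walks i = v_0 → v_1 → … → v_3 = j of Σ_t A[v_t][v_{t+1}]. For example, for (i, j) = (0, 2) we minimise over 9 possible intermediate vertex sequences; the minimum is 9, attained along the walk 0 → 1 → 2 → 2.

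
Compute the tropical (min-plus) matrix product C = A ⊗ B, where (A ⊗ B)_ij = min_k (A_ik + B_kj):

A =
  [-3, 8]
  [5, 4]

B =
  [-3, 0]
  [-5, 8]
A ⊗ B =
  [-6, -3]
  [-1, 5]

Apply the min-plus product entry-by-entry:
  C[0][0] = min over k of (A[0][0] + B[0][0] = -3 + -3 = -6, A[0][1] + B[1][0] = 8 + -5 = 3) = -6 (attained at k = 0)
  C[0][1] = min over k of (A[0][0] + B[0][1] = -3 + 0 = -3, A[0][1] + B[1][1] = 8 + 8 = 16) = -3 (attained at k = 0)
  C[1][0] = min over k of (A[1][0] + B[0][0] = 5 + -3 = 2, A[1][1] + B[1][0] = 4 + -5 = -1) = -1 (attained at k = 1)
  C[1][1] = min over k of (A[1][0] + B[0][1] = 5 + 0 = 5, A[1][1] + B[1][1] = 4 + 8 = 12) = 5 (attained at k = 0)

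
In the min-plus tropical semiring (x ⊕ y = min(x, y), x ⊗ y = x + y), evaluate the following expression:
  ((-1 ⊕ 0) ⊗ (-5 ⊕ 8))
((-1 ⊕ 0) ⊗ (-5 ⊕ 8)) = -6

Expand innermost to outermost. Recall ⊕ takes the minimum of its arguments and ⊗ takes their sum. Working out the expression ((-1 ⊕ 0) ⊗ (-5 ⊕ 8)) gives -6.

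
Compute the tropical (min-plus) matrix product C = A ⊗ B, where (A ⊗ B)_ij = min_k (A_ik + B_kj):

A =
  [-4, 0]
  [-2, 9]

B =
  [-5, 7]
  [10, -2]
A ⊗ B =
  [-9, -2]
  [-7, 5]

Apply the min-plus product entry-by-entry:
  C[0][0] = min over k of (A[0][0] + B[0][0] = -4 + -5 = -9, A[0][1] + B[1][0] = 0 + 10 = 10) = -9 (attained at k = 0)
  C[0][1] = min over k of (A[0][0] + B[0][1] = -4 + 7 = 3, A[0][1] + B[1][1] = 0 + -2 = -2) = -2 (attained at k = 1)
  C[1][0] = min over k of (A[1][0] + B[0][0] = -2 + -5 = -7, A[1][1] + B[1][0] = 9 + 10 = 19) = -7 (attained at k = 0)
  C[1][1] = min over k of (A[1][0] + B[0][1] = -2 + 7 = 5, A[1][1] + B[1][1] = 9 + -2 = 7) = 5 (attained at k = 0)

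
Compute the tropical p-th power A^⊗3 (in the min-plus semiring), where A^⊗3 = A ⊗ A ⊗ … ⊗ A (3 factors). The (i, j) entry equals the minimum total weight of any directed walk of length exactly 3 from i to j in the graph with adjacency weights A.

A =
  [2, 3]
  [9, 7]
A^⊗3 =
  [6, 7]
  [13, 14]

Each entry (A^⊗3)_ij equals the minimum over all length-3 walks i = v_0 → v_1 → … → v_3 = j of Σ_t A[v_t][v_{t+1}]. For example, for (i, j) = (0, 1) we minimise over 4 possible intermediate vertex sequences; the minimum is 7, attained along the walk 0 → 0 → 0 → 1.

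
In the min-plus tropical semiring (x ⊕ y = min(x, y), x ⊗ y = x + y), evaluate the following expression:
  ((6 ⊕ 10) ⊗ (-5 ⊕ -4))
((6 ⊕ 10) ⊗ (-5 ⊕ -4)) = 1

Expand innermost to outermost. Recall ⊕ takes the minimum of its arguments and ⊗ takes their sum. Working out the expression ((6 ⊕ 10) ⊗ (-5 ⊕ -4)) gives 1.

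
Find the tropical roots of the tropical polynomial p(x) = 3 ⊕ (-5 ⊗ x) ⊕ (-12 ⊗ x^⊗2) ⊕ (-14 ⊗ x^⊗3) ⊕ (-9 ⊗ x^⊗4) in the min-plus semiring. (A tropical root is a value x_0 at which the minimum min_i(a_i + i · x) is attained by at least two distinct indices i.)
Roots: {-5, 2, 7, 8}

Each tropical root is a break point of the lower envelope of the lines y = a_i + i · x (there are 5 lines, with slopes 0, 1, ..., 4). Only the lines that attain the minimum somewhere contribute to roots; other lines are dominated. Here the surviving (envelope) indices are i = 4, i = 3, i = 2, i = 1, i = 0.
Intersections between consecutive envelope lines give the roots: for adjacent envelope indices i < j the intersection is x = (a_i − a_j) / (j − i). Reading off the sorted break points: {-5, 2, 7, 8}.
Verification: at each break x_0, at least two indices attain the minimum of min_i(a_i + i · x_0).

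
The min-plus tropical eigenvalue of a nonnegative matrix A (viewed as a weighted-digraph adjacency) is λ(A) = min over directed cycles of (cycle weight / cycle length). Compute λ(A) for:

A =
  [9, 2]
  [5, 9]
λ(A) = 7/2

Enumerate directed cycles and compute their means (weight / length). Sample:
  cycle 0 → 0: weight = 9, length = 1, mean = 9/1 ≈ 9.000
  cycle 1 → 1: weight = 9, length = 1, mean = 9/1 ≈ 9.000
  cycle 0 → 1 → 0: weight = 7, length = 2, mean = 7/2 ≈ 3.500
  cycle 1 → 0 → 1: weight = 7, length = 2, mean = 7/2 ≈ 3.500
Minimum mean = 3.500, attained e.g. along the cycle 0 → 1 → 0 with weight 7 and length 2. So λ(A) = 7/2 = 7/2.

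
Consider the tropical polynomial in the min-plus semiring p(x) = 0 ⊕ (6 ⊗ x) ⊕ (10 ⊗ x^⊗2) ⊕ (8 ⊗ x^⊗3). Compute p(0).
p(0) = 0

A tropical monomial a ⊗ x^⊗i evaluates to a + i · x. Evaluating each term at x = 0:
  Term 0 contributes 0 + 0 · 0 = 0
  Term 1 contributes 6 + 1 · 0 = 6
  Term 2 contributes 10 + 2 · 0 = 10
  Term 3 contributes 8 + 3 · 0 = 8
p(0) = ⊕ of these = min[0, 6, 10, 8] = 0.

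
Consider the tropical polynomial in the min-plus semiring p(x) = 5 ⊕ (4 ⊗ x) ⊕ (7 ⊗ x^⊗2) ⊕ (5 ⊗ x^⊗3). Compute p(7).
p(7) = 5

A tropical monomial a ⊗ x^⊗i evaluates to a + i · x. Evaluating each term at x = 7:
  Term 0 contributes 5 + 0 · 7 = 5
  Term 1 contributes 4 + 1 · 7 = 11
  Term 2 contributes 7 + 2 · 7 = 21
  Term 3 contributes 5 + 3 · 7 = 26
p(7) = ⊕ of these = min[5, 11, 21, 26] = 5.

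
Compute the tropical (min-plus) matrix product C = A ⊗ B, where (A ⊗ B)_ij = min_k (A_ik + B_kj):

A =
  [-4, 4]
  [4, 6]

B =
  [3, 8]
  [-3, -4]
A ⊗ B =
  [-1, 0]
  [3, 2]

Apply the min-plus product entry-by-entry:
  C[0][0] = min over k of (A[0][0] + B[0][0] = -4 + 3 = -1, A[0][1] + B[1][0] = 4 + -3 = 1) = -1 (attained at k = 0)
  C[0][1] = min over k of (A[0][0] + B[0][1] = -4 + 8 = 4, A[0][1] + B[1][1] = 4 + -4 = 0) = 0 (attained at k = 1)
  C[1][0] = min over k of (A[1][0] + B[0][0] = 4 + 3 = 7, A[1][1] + B[1][0] = 6 + -3 = 3) = 3 (attained at k = 1)
  C[1][1] = min over k of (A[1][0] + B[0][1] = 4 + 8 = 12, A[1][1] + B[1][1] = 6 + -4 = 2) = 2 (attained at k = 1)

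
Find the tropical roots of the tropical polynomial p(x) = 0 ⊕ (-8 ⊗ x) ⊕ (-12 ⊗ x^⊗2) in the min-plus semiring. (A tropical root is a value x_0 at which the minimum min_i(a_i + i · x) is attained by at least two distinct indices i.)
Roots: {4, 8}

Each tropical root is a break point of the lower envelope of the lines y = a_i + i · x (there are 3 lines, with slopes 0, 1, ..., 2). Only the lines that attain the minimum somewhere contribute to roots; other lines are dominated. Here the surviving (envelope) indices are i = 2, i = 1, i = 0.
Intersections between consecutive envelope lines give the roots: for adjacent envelope indices i < j the intersection is x = (a_i − a_j) / (j − i). Reading off the sorted break points: {4, 8}.
Verification: at each break x_0, at least two indices attain the minimum of min_i(a_i + i · x_0).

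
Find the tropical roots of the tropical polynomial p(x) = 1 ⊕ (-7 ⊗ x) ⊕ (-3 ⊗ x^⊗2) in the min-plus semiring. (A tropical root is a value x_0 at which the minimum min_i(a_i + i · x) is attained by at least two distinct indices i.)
Roots: {-4, 8}

Each tropical root is a break point of the lower envelope of the lines y = a_i + i · x (there are 3 lines, with slopes 0, 1, ..., 2). Only the lines that attain the minimum somewhere contribute to roots; other lines are dominated. Here the surviving (envelope) indices are i = 2, i = 1, i = 0.
Intersections between consecutive envelope lines give the roots: for adjacent envelope indices i < j the intersection is x = (a_i − a_j) / (j − i). Reading off the sorted break points: {-4, 8}.
Verification: at each break x_0, at least two indices attain the minimum of min_i(a_i + i · x_0).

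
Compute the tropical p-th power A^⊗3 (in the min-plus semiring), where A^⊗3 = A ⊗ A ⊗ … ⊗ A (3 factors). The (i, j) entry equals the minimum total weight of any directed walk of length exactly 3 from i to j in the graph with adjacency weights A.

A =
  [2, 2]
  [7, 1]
A^⊗3 =
  [6, 4]
  [9, 3]

Each entry (A^⊗3)_ij equals the minimum over all length-3 walks i = v_0 → v_1 → … → v_3 = j of Σ_t A[v_t][v_{t+1}]. For example, for (i, j) = (0, 1) we minimise over 4 possible intermediate vertex sequences; the minimum is 4, attained along the walk 0 → 1 → 1 → 1.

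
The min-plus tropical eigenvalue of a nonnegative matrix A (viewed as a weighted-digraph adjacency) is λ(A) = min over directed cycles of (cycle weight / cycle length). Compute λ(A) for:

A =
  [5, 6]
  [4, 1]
λ(A) = 1

Enumerate directed cycles and compute their means (weight / length). Sample:
  cycle 0 → 0: weight = 5, length = 1, mean = 5/1 ≈ 5.000
  cycle 1 → 1: weight = 1, length = 1, mean = 1/1 ≈ 1.000
  cycle 0 → 1 → 0: weight = 10, length = 2, mean = 10/2 ≈ 5.000
  cycle 1 → 0 → 1: weight = 10, length = 2, mean = 10/2 ≈ 5.000
Minimum mean = 1.000, attained e.g. along the cycle 1 → 1 with weight 1 and length 1. So λ(A) = 1/1 = 1.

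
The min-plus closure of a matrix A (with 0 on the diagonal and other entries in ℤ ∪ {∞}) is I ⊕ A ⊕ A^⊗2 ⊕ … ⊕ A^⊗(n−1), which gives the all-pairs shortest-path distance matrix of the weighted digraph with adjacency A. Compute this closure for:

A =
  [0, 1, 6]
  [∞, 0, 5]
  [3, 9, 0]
Closure =
  [0, 1, 6]
  [8, 0, 5]
  [3, 4, 0]

This is the Floyd-Warshall all-pairs shortest-path computation. For each intermediate vertex k = 0, 1, …, 2, update dist[i][j] ← min(dist[i][j], dist[i][k] + dist[k][j]). The final matrix gives, for each (i, j), the minimum total weight of any directed path from i to j (possibly empty when i = j).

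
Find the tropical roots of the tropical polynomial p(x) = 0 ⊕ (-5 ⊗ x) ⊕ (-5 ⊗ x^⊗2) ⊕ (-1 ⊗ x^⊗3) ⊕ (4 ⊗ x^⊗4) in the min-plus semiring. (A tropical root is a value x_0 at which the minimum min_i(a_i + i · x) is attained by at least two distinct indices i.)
Roots: {-5, -4, 0, 5}

Each tropical root is a break point of the lower envelope of the lines y = a_i + i · x (there are 5 lines, with slopes 0, 1, ..., 4). Only the lines that attain the minimum somewhere contribute to roots; other lines are dominated. Here the surviving (envelope) indices are i = 4, i = 3, i = 2, i = 1, i = 0.
Intersections between consecutive envelope lines give the roots: for adjacent envelope indices i < j the intersection is x = (a_i − a_j) / (j − i). Reading off the sorted break points: {-5, -4, 0, 5}.
Verification: at each break x_0, at least two indices attain the minimum of min_i(a_i + i · x_0).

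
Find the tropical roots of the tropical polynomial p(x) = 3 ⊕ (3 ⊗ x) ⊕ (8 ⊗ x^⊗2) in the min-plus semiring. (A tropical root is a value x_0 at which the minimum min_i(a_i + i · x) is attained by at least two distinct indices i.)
Roots: {-5, 0}

Each tropical root is a break point of the lower envelope of the lines y = a_i + i · x (there are 3 lines, with slopes 0, 1, ..., 2). Only the lines that attain the minimum somewhere contribute to roots; other lines are dominated. Here the surviving (envelope) indices are i = 2, i = 1, i = 0.
Intersections between consecutive envelope lines give the roots: for adjacent envelope indices i < j the intersection is x = (a_i − a_j) / (j − i). Reading off the sorted break points: {-5, 0}.
Verification: at each break x_0, at least two indices attain the minimum of min_i(a_i + i · x_0).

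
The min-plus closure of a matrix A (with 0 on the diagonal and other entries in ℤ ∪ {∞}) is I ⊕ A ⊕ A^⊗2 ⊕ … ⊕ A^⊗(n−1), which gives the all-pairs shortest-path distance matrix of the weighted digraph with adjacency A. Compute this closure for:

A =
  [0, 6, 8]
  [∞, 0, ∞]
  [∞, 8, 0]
Closure =
  [0, 6, 8]
  [∞, 0, ∞]
  [∞, 8, 0]

This is the Floyd-Warshall all-pairs shortest-path computation. For each intermediate vertex k = 0, 1, …, 2, update dist[i][j] ← min(dist[i][j], dist[i][k] + dist[k][j]). The final matrix gives, for each (i, j), the minimum total weight of any directed path from i to j (possibly empty when i = j).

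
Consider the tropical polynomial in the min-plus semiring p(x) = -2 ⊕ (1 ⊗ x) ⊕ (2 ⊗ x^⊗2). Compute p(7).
p(7) = -2

A tropical monomial a ⊗ x^⊗i evaluates to a + i · x. Evaluating each term at x = 7:
  Term 0 contributes -2 + 0 · 7 = -2
  Term 1 contributes 1 + 1 · 7 = 8
  Term 2 contributes 2 + 2 · 7 = 16
p(7) = ⊕ of these = min[-2, 8, 16] = -2.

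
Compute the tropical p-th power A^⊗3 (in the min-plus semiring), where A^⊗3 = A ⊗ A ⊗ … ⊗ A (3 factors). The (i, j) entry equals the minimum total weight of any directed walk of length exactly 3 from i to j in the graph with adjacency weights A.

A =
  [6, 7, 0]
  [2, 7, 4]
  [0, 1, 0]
A^⊗3 =
  [0, 1, 0]
  [2, 3, 2]
  [0, 1, 0]

Each entry (A^⊗3)_ij equals the minimum over all length-3 walks i = v_0 → v_1 → … → v_3 = j of Σ_t A[v_t][v_{t+1}]. For example, for (i, j) = (0, 2) we minimise over 9 possible intermediate vertex sequences; the minimum is 0, attained along the walk 0 → 2 → 0 → 2.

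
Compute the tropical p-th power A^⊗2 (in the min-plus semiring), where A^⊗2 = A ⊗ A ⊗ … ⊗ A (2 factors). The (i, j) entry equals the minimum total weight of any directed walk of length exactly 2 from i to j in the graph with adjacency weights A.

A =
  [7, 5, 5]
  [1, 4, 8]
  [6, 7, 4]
A^⊗2 =
  [6, 9, 9]
  [5, 6, 6]
  [8, 11, 8]

Each entry (A^⊗2)_ij equals the minimum over all length-2 walks i = v_0 → v_1 → … → v_2 = j of Σ_t A[v_t][v_{t+1}]. For example, for (i, j) = (0, 2) we minimise over 3 possible intermediate vertex sequences; the minimum is 9, attained along the walk 0 → 2 → 2.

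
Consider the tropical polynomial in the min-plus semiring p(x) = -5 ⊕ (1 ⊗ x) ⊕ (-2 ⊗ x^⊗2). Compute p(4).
p(4) = -5

A tropical monomial a ⊗ x^⊗i evaluates to a + i · x. Evaluating each term at x = 4:
  Term 0 contributes -5 + 0 · 4 = -5
  Term 1 contributes 1 + 1 · 4 = 5
  Term 2 contributes -2 + 2 · 4 = 6
p(4) = ⊕ of these = min[-5, 5, 6] = -5.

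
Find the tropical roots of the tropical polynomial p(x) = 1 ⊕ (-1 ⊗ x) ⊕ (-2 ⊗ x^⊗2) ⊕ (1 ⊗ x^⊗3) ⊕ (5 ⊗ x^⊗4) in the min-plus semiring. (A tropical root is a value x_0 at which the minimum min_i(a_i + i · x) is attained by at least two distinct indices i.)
Roots: {-4, -3, 1, 2}

Each tropical root is a break point of the lower envelope of the lines y = a_i + i · x (there are 5 lines, with slopes 0, 1, ..., 4). Only the lines that attain the minimum somewhere contribute to roots; other lines are dominated. Here the surviving (envelope) indices are i = 4, i = 3, i = 2, i = 1, i = 0.
Intersections between consecutive envelope lines give the roots: for adjacent envelope indices i < j the intersection is x = (a_i − a_j) / (j − i). Reading off the sorted break points: {-4, -3, 1, 2}.
Verification: at each break x_0, at least two indices attain the minimum of min_i(a_i + i · x_0).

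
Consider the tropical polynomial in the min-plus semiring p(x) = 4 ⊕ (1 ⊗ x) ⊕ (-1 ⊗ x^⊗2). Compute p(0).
p(0) = -1

A tropical monomial a ⊗ x^⊗i evaluates to a + i · x. Evaluating each term at x = 0:
  Term 0 contributes 4 + 0 · 0 = 4
  Term 1 contributes 1 + 1 · 0 = 1
  Term 2 contributes -1 + 2 · 0 = -1
p(0) = ⊕ of these = min[4, 1, -1] = -1.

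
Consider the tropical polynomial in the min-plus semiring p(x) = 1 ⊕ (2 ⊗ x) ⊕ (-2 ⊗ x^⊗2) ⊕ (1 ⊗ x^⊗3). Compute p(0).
p(0) = -2

A tropical monomial a ⊗ x^⊗i evaluates to a + i · x. Evaluating each term at x = 0:
  Term 0 contributes 1 + 0 · 0 = 1
  Term 1 contributes 2 + 1 · 0 = 2
  Term 2 contributes -2 + 2 · 0 = -2
  Term 3 contributes 1 + 3 · 0 = 1
p(0) = ⊕ of these = min[1, 2, -2, 1] = -2.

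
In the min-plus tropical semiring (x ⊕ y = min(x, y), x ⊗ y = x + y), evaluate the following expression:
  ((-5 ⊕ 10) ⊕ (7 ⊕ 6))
((-5 ⊕ 10) ⊕ (7 ⊕ 6)) = -5

Expand innermost to outermost. Recall ⊕ takes the minimum of its arguments and ⊗ takes their sum. Working out the expression ((-5 ⊕ 10) ⊕ (7 ⊕ 6)) gives -5.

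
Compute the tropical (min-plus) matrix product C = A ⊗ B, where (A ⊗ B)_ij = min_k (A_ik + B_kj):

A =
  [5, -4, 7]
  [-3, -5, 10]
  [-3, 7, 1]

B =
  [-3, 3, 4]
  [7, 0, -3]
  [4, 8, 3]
A ⊗ B =
  [2, -4, -7]
  [-6, -5, -8]
  [-6, 0, 1]

Apply the min-plus product entry-by-entry:
  C[0][0] = min over k of (A[0][0] + B[0][0] = 5 + -3 = 2, A[0][1] + B[1][0] = -4 + 7 = 3, A[0][2] + B[2][0] = 7 + 4 = 11) = 2 (attained at k = 0)
  C[0][1] = min over k of (A[0][0] + B[0][1] = 5 + 3 = 8, A[0][1] + B[1][1] = -4 + 0 = -4, A[0][2] + B[2][1] = 7 + 8 = 15) = -4 (attained at k = 1)
  C[0][2] = min over k of (A[0][0] + B[0][2] = 5 + 4 = 9, A[0][1] + B[1][2] = -4 + -3 = -7, A[0][2] + B[2][2] = 7 + 3 = 10) = -7 (attained at k = 1)
  C[1][0] = min over k of (A[1][0] + B[0][0] = -3 + -3 = -6, A[1][1] + B[1][0] = -5 + 7 = 2, A[1][2] + B[2][0] = 10 + 4 = 14) = -6 (attained at k = 0)
  C[1][1] = min over k of (A[1][0] + B[0][1] = -3 + 3 = 0, A[1][1] + B[1][1] = -5 + 0 = -5, A[1][2] + B[2][1] = 10 + 8 = 18) = -5 (attained at k = 1)
  C[1][2] = min over k of (A[1][0] + B[0][2] = -3 + 4 = 1, A[1][1] + B[1][2] = -5 + -3 = -8, A[1][2] + B[2][2] = 10 + 3 = 13) = -8 (attained at k = 1)
  C[2][0] = min over k of (A[2][0] + B[0][0] = -3 + -3 = -6, A[2][1] + B[1][0] = 7 + 7 = 14, A[2][2] + B[2][0] = 1 + 4 = 5) = -6 (attained at k = 0)
  C[2][1] = min over k of (A[2][0] + B[0][1] = -3 + 3 = 0, A[2][1] + B[1][1] = 7 + 0 = 7, A[2][2] + B[2][1] = 1 + 8 = 9) = 0 (attained at k = 0)
  C[2][2] = min over k of (A[2][0] + B[0][2] = -3 + 4 = 1, A[2][1] + B[1][2] = 7 + -3 = 4, A[2][2] + B[2][2] = 1 + 3 = 4) = 1 (attained at k = 0)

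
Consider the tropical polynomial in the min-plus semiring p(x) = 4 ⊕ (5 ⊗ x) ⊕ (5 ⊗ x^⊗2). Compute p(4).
p(4) = 4

A tropical monomial a ⊗ x^⊗i evaluates to a + i · x. Evaluating each term at x = 4:
  Term 0 contributes 4 + 0 · 4 = 4
  Term 1 contributes 5 + 1 · 4 = 9
  Term 2 contributes 5 + 2 · 4 = 13
p(4) = ⊕ of these = min[4, 9, 13] = 4.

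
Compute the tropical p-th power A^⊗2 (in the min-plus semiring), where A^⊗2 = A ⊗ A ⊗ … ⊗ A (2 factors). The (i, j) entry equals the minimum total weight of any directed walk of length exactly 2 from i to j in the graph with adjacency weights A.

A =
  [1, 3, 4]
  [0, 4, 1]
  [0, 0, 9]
A^⊗2 =
  [2, 4, 4]
  [1, 1, 4]
  [0, 3, 1]

Each entry (A^⊗2)_ij equals the minimum over all length-2 walks i = v_0 → v_1 → … → v_2 = j of Σ_t A[v_t][v_{t+1}]. For example, for (i, j) = (0, 2) we minimise over 3 possible intermediate vertex sequences; the minimum is 4, attained along the walk 0 → 1 → 2.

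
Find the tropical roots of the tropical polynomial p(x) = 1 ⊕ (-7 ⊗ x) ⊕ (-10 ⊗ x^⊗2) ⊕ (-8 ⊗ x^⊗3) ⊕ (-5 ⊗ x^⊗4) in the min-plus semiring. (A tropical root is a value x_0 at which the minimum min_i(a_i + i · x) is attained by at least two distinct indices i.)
Roots: {-3, -2, 3, 8}

Each tropical root is a break point of the lower envelope of the lines y = a_i + i · x (there are 5 lines, with slopes 0, 1, ..., 4). Only the lines that attain the minimum somewhere contribute to roots; other lines are dominated. Here the surviving (envelope) indices are i = 4, i = 3, i = 2, i = 1, i = 0.
Intersections between consecutive envelope lines give the roots: for adjacent envelope indices i < j the intersection is x = (a_i − a_j) / (j − i). Reading off the sorted break points: {-3, -2, 3, 8}.
Verification: at each break x_0, at least two indices attain the minimum of min_i(a_i + i · x_0).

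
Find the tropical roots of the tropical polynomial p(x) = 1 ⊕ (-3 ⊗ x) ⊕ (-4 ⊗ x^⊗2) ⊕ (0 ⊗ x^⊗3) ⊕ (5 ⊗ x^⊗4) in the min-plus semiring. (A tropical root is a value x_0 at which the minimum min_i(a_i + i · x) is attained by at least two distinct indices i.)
Roots: {-5, -4, 1, 4}

Each tropical root is a break point of the lower envelope of the lines y = a_i + i · x (there are 5 lines, with slopes 0, 1, ..., 4). Only the lines that attain the minimum somewhere contribute to roots; other lines are dominated. Here the surviving (envelope) indices are i = 4, i = 3, i = 2, i = 1, i = 0.
Intersections between consecutive envelope lines give the roots: for adjacent envelope indices i < j the intersection is x = (a_i − a_j) / (j − i). Reading off the sorted break points: {-5, -4, 1, 4}.
Verification: at each break x_0, at least two indices attain the minimum of min_i(a_i + i · x_0).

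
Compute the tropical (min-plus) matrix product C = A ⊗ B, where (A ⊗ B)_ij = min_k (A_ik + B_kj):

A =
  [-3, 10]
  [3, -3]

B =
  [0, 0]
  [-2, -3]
A ⊗ B =
  [-3, -3]
  [-5, -6]

Apply the min-plus product entry-by-entry:
  C[0][0] = min over k of (A[0][0] + B[0][0] = -3 + 0 = -3, A[0][1] + B[1][0] = 10 + -2 = 8) = -3 (attained at k = 0)
  C[0][1] = min over k of (A[0][0] + B[0][1] = -3 + 0 = -3, A[0][1] + B[1][1] = 10 + -3 = 7) = -3 (attained at k = 0)
  C[1][0] = min over k of (A[1][0] + B[0][0] = 3 + 0 = 3, A[1][1] + B[1][0] = -3 + -2 = -5) = -5 (attained at k = 1)
  C[1][1] = min over k of (A[1][0] + B[0][1] = 3 + 0 = 3, A[1][1] + B[1][1] = -3 + -3 = -6) = -6 (attained at k = 1)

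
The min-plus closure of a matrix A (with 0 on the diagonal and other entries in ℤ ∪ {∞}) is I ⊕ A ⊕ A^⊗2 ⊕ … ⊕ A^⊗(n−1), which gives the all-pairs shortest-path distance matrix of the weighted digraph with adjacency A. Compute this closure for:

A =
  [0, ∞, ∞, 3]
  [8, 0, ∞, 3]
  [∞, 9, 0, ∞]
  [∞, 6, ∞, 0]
Closure =
  [0, 9, ∞, 3]
  [8, 0, ∞, 3]
  [17, 9, 0, 12]
  [14, 6, ∞, 0]

This is the Floyd-Warshall all-pairs shortest-path computation. For each intermediate vertex k = 0, 1, …, 3, update dist[i][j] ← min(dist[i][j], dist[i][k] + dist[k][j]). The final matrix gives, for each (i, j), the minimum total weight of any directed path from i to j (possibly empty when i = j).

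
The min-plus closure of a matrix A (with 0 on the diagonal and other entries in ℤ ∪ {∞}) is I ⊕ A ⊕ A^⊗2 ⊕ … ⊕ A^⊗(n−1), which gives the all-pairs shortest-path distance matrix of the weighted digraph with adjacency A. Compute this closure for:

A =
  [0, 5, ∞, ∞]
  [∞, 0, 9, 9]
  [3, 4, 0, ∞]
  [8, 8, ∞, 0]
Closure =
  [0, 5, 14, 14]
  [12, 0, 9, 9]
  [3, 4, 0, 13]
  [8, 8, 17, 0]

This is the Floyd-Warshall all-pairs shortest-path computation. For each intermediate vertex k = 0, 1, …, 3, update dist[i][j] ← min(dist[i][j], dist[i][k] + dist[k][j]). The final matrix gives, for each (i, j), the minimum total weight of any directed path from i to j (possibly empty when i = j).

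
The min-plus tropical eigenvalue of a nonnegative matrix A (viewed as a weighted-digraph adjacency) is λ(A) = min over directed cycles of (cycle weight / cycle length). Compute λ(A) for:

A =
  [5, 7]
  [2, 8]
λ(A) = 9/2

Enumerate directed cycles and compute their means (weight / length). Sample:
  cycle 0 → 0: weight = 5, length = 1, mean = 5/1 ≈ 5.000
  cycle 1 → 1: weight = 8, length = 1, mean = 8/1 ≈ 8.000
  cycle 0 → 1 → 0: weight = 9, length = 2, mean = 9/2 ≈ 4.500
  cycle 1 → 0 → 1: weight = 9, length = 2, mean = 9/2 ≈ 4.500
Minimum mean = 4.500, attained e.g. along the cycle 0 → 1 → 0 with weight 9 and length 2. So λ(A) = 9/2 = 9/2.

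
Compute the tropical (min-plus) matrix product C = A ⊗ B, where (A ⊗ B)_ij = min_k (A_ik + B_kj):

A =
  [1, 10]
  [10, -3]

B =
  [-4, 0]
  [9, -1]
A ⊗ B =
  [-3, 1]
  [6, -4]

Apply the min-plus product entry-by-entry:
  C[0][0] = min over k of (A[0][0] + B[0][0] = 1 + -4 = -3, A[0][1] + B[1][0] = 10 + 9 = 19) = -3 (attained at k = 0)
  C[0][1] = min over k of (A[0][0] + B[0][1] = 1 + 0 = 1, A[0][1] + B[1][1] = 10 + -1 = 9) = 1 (attained at k = 0)
  C[1][0] = min over k of (A[1][0] + B[0][0] = 10 + -4 = 6, A[1][1] + B[1][0] = -3 + 9 = 6) = 6 (attained at k = 0)
  C[1][1] = min over k of (A[1][0] + B[0][1] = 10 + 0 = 10, A[1][1] + B[1][1] = -3 + -1 = -4) = -4 (attained at k = 1)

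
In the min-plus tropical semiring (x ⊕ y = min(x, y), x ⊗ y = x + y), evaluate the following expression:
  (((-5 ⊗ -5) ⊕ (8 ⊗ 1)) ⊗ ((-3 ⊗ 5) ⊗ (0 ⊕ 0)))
(((-5 ⊗ -5) ⊕ (8 ⊗ 1)) ⊗ ((-3 ⊗ 5) ⊗ (0 ⊕ 0))) = -8

Expand innermost to outermost. Recall ⊕ takes the minimum of its arguments and ⊗ takes their sum. Working out the expression (((-5 ⊗ -5) ⊕ (8 ⊗ 1)) ⊗ ((-3 ⊗ 5) ⊗ (0 ⊕ 0))) gives -8.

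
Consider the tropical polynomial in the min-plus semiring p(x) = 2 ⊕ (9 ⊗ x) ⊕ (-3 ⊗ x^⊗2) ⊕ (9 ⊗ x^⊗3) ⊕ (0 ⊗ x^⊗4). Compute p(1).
p(1) = -1

A tropical monomial a ⊗ x^⊗i evaluates to a + i · x. Evaluating each term at x = 1:
  Term 0 contributes 2 + 0 · 1 = 2
  Term 1 contributes 9 + 1 · 1 = 10
  Term 2 contributes -3 + 2 · 1 = -1
  Term 3 contributes 9 + 3 · 1 = 12
  Term 4 contributes 0 + 4 · 1 = 4
p(1) = ⊕ of these = min[2, 10, -1, 12, 4] = -1.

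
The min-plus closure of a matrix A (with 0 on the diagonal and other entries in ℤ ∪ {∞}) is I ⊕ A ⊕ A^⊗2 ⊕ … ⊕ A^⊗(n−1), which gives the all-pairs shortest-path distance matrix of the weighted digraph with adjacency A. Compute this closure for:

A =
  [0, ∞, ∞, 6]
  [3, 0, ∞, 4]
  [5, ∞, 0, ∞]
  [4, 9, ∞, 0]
Closure =
  [0, 15, ∞, 6]
  [3, 0, ∞, 4]
  [5, 20, 0, 11]
  [4, 9, ∞, 0]

This is the Floyd-Warshall all-pairs shortest-path computation. For each intermediate vertex k = 0, 1, …, 3, update dist[i][j] ← min(dist[i][j], dist[i][k] + dist[k][j]). The final matrix gives, for each (i, j), the minimum total weight of any directed path from i to j (possibly empty when i = j).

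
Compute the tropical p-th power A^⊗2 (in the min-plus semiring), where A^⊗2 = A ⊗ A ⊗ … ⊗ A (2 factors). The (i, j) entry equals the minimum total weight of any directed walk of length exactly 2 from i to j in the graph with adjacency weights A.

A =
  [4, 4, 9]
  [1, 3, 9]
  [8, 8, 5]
A^⊗2 =
  [5, 7, 13]
  [4, 5, 10]
  [9, 11, 10]

Each entry (A^⊗2)_ij equals the minimum over all length-2 walks i = v_0 → v_1 → … → v_2 = j of Σ_t A[v_t][v_{t+1}]. For example, for (i, j) = (0, 2) we minimise over 3 possible intermediate vertex sequences; the minimum is 13, attained along the walk 0 → 0 → 2.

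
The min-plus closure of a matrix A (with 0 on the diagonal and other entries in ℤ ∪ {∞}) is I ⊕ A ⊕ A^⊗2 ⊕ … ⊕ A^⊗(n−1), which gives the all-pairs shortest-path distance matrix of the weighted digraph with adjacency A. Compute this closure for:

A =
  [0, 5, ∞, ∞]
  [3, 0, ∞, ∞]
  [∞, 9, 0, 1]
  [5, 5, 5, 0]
Closure =
  [0, 5, ∞, ∞]
  [3, 0, ∞, ∞]
  [6, 6, 0, 1]
  [5, 5, 5, 0]

This is the Floyd-Warshall all-pairs shortest-path computation. For each intermediate vertex k = 0, 1, …, 3, update dist[i][j] ← min(dist[i][j], dist[i][k] + dist[k][j]). The final matrix gives, for each (i, j), the minimum total weight of any directed path from i to j (possibly empty when i = j).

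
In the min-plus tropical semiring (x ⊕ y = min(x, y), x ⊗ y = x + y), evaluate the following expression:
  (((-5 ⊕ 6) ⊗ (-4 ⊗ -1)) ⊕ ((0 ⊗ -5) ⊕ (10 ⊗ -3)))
(((-5 ⊕ 6) ⊗ (-4 ⊗ -1)) ⊕ ((0 ⊗ -5) ⊕ (10 ⊗ -3))) = -10

Expand innermost to outermost. Recall ⊕ takes the minimum of its arguments and ⊗ takes their sum. Working out the expression (((-5 ⊕ 6) ⊗ (-4 ⊗ -1)) ⊕ ((0 ⊗ -5) ⊕ (10 ⊗ -3))) gives -10.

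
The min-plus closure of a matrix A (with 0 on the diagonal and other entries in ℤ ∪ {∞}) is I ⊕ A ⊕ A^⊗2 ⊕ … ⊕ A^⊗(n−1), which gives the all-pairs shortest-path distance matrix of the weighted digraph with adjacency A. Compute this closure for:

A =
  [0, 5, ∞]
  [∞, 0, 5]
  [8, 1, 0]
Closure =
  [0, 5, 10]
  [13, 0, 5]
  [8, 1, 0]

This is the Floyd-Warshall all-pairs shortest-path computation. For each intermediate vertex k = 0, 1, …, 2, update dist[i][j] ← min(dist[i][j], dist[i][k] + dist[k][j]). The final matrix gives, for each (i, j), the minimum total weight of any directed path from i to j (possibly empty when i = j).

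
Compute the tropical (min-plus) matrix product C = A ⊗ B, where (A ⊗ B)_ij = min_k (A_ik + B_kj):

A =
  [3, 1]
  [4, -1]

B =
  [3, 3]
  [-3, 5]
A ⊗ B =
  [-2, 6]
  [-4, 4]

Apply the min-plus product entry-by-entry:
  C[0][0] = min over k of (A[0][0] + B[0][0] = 3 + 3 = 6, A[0][1] + B[1][0] = 1 + -3 = -2) = -2 (attained at k = 1)
  C[0][1] = min over k of (A[0][0] + B[0][1] = 3 + 3 = 6, A[0][1] + B[1][1] = 1 + 5 = 6) = 6 (attained at k = 0)
  C[1][0] = min over k of (A[1][0] + B[0][0] = 4 + 3 = 7, A[1][1] + B[1][0] = -1 + -3 = -4) = -4 (attained at k = 1)
  C[1][1] = min over k of (A[1][0] + B[0][1] = 4 + 3 = 7, A[1][1] + B[1][1] = -1 + 5 = 4) = 4 (attained at k = 1)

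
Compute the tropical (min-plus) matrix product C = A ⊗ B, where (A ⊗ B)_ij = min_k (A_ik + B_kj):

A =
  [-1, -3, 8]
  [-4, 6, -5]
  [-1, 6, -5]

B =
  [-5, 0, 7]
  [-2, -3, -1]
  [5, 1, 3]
A ⊗ B =
  [-6, -6, -4]
  [-9, -4, -2]
  [-6, -4, -2]

Apply the min-plus product entry-by-entry:
  C[0][0] = min over k of (A[0][0] + B[0][0] = -1 + -5 = -6, A[0][1] + B[1][0] = -3 + -2 = -5, A[0][2] + B[2][0] = 8 + 5 = 13) = -6 (attained at k = 0)
  C[0][1] = min over k of (A[0][0] + B[0][1] = -1 + 0 = -1, A[0][1] + B[1][1] = -3 + -3 = -6, A[0][2] + B[2][1] = 8 + 1 = 9) = -6 (attained at k = 1)
  C[0][2] = min over k of (A[0][0] + B[0][2] = -1 + 7 = 6, A[0][1] + B[1][2] = -3 + -1 = -4, A[0][2] + B[2][2] = 8 + 3 = 11) = -4 (attained at k = 1)
  C[1][0] = min over k of (A[1][0] + B[0][0] = -4 + -5 = -9, A[1][1] + B[1][0] = 6 + -2 = 4, A[1][2] + B[2][0] = -5 + 5 = 0) = -9 (attained at k = 0)
  C[1][1] = min over k of (A[1][0] + B[0][1] = -4 + 0 = -4, A[1][1] + B[1][1] = 6 + -3 = 3, A[1][2] + B[2][1] = -5 + 1 = -4) = -4 (attained at k = 0)
  C[1][2] = min over k of (A[1][0] + B[0][2] = -4 + 7 = 3, A[1][1] + B[1][2] = 6 + -1 = 5, A[1][2] + B[2][2] = -5 + 3 = -2) = -2 (attained at k = 2)
  C[2][0] = min over k of (A[2][0] + B[0][0] = -1 + -5 = -6, A[2][1] + B[1][0] = 6 + -2 = 4, A[2][2] + B[2][0] = -5 + 5 = 0) = -6 (attained at k = 0)
  C[2][1] = min over k of (A[2][0] + B[0][1] = -1 + 0 = -1, A[2][1] + B[1][1] = 6 + -3 = 3, A[2][2] + B[2][1] = -5 + 1 = -4) = -4 (attained at k = 2)
  C[2][2] = min over k of (A[2][0] + B[0][2] = -1 + 7 = 6, A[2][1] + B[1][2] = 6 + -1 = 5, A[2][2] + B[2][2] = -5 + 3 = -2) = -2 (attained at k = 2)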